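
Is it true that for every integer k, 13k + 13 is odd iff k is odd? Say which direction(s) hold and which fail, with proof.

(⟹) This fails: k = 6 gives 13k + 13 = 91, which is odd, but 6 is even, not odd.

(⟸) This also fails: k = 5 is odd, but 13k + 13 = 78 is even, not odd.

Both directions fail.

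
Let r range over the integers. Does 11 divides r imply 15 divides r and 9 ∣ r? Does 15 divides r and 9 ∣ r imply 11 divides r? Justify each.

Neither direction holds.

(⟹) This fails: take r = 11. Certainly 11 ∣ 11, but 15 ∤ 11.

(⟸) This fails: take r = 45. Both 15 ∣ 45 and 9 ∣ 45, yet 45 is not a multiple of 11 (since 45 = 4·11 + 1), so 11 ∤ 45.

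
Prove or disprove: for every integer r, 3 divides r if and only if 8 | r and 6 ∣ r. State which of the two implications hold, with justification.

(⇒) This fails: take r = 3. Certainly 3 ∣ 3, but 8 ∤ 3.

(⇐) Suppose 8 ∣ r and 6 ∣ r. Any common multiple of 8 and 6 is a multiple of their lcm; here lcm(8, 6) = 8·6/gcd(8, 6) = 48/2 = 24, so 24 ∣ r. Since 3 ∣ 24, it follows that 3 ∣ r.

Only the converse holds.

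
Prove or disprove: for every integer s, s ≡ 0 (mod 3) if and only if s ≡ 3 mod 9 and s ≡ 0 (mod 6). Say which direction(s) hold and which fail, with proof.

(⟹) This fails: s = 0 gives 0 ≡ 0 (mod 3) but 0 ≡ 0 (mod 9), so the conjunction on the right does not hold.

(⟸) Conversely, if s ≡ 3 (mod 9) and s ≡ 0 (mod 6), then by the Chinese remainder theorem s ≡ 12 (mod 18). Since 12 ≡ 0 (mod 3) and 3 ∣ 18, we get s ≡ 0 (mod 3).

Not equivalent: only (⇐) holds.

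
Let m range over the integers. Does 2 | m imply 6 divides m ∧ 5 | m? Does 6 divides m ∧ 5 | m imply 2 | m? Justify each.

(⇒) This fails: take m = 2. Certainly 2 ∣ 2, but 6 ∤ 2.

(⇐) Suppose 6 ∣ m and 5 ∣ m. Any common multiple of 6 and 5 is a multiple of their lcm; here gcd(6, 5) = 1, so lcm(6, 5) = 6·5 = 30, so 30 ∣ m. Since 2 ∣ 30, it follows that 2 ∣ m.

Only the reverse direction holds.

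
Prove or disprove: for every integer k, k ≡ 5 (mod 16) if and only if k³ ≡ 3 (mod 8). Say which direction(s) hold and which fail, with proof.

Forward direction. This fails: take k = 5. Then 5 ≡ 5 (mod 16), but 5³ = 125 ≡ 5 (mod 8), not 3.

Converse. This fails: take k = 3. Then 3³ = 27 ≡ 3 (mod 8), yet 3 ≡ 3 (mod 16), not 5.

(⇒) fails and (⇐) fails.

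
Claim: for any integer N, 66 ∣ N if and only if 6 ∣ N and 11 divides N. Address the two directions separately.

(⟹) If 66 ∣ N, write N = 66q. Since 66 = 11·6, N = 6·(11q), so 6 ∣ N; and since 66 = 6·11, N = 11·(6q), so 11 ∣ N.

(⟸) Suppose 6 ∣ N and 11 ∣ N. Any common multiple of 6 and 11 is a multiple of their lcm; here gcd(6, 11) = 1, so lcm(6, 11) = 6·11 = 66, so 66 ∣ N.

The biconditional holds.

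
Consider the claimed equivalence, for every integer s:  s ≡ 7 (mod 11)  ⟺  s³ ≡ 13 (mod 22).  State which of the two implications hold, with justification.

Forward direction. This fails: take s = 18. Then 18 ≡ 7 (mod 11), but 18³ = 5832 ≡ 2 (mod 22), not 13.

Converse. The residues r modulo 22 with r³ ≡ 13 (mod 22) are exactly {7}, and each is ≡ 7 (mod 11).

(⇒) fails; (⇐) holds.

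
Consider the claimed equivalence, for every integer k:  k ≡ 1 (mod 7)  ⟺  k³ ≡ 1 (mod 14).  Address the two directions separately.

(⇒) fails and (⇐) fails.

Forward direction. This fails: take k = 8. Then 8 ≡ 1 (mod 7), but 8³ = 512 ≡ 8 (mod 14), not 1.

Converse. This fails: take k = 9. Then 9³ = 729 ≡ 1 (mod 14), yet 9 ≡ 2 (mod 7), not 1.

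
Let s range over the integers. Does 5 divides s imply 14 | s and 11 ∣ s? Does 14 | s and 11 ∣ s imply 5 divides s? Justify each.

Neither implication holds.

(→) This fails: take s = 5. Certainly 5 ∣ 5, but 14 ∤ 5.

(←) This fails: take s = 154. Both 14 ∣ 154 and 11 ∣ 154, yet 154 is not a multiple of 5 (since 154 = 30·5 + 4), so 5 ∤ 154.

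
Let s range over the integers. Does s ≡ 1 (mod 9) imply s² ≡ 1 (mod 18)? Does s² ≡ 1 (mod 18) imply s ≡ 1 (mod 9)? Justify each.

Neither direction holds.

Forward direction. This fails: take s = 10. Then 10 ≡ 1 (mod 9), but 10² = 100 ≡ 10 (mod 18), not 1.

Converse. This fails: take s = 17. Then 17² = 289 ≡ 1 (mod 18), yet 17 ≡ 8 (mod 9), not 1.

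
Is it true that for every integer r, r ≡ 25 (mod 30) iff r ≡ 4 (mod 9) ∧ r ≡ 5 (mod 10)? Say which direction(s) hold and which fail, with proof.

Not equivalent: only (⇐) holds.

Forward direction. This fails: r = 25 gives 25 ≡ 25 (mod 30) but 25 ≡ 7 (mod 9), so the conjunction on the right does not hold.

Converse. If r ≡ 4 (mod 9) and r ≡ 5 (mod 10), then by the Chinese remainder theorem r ≡ 85 (mod 90). Since 85 ≡ 25 (mod 30) and 30 ∣ 90, we get r ≡ 25 (mod 30).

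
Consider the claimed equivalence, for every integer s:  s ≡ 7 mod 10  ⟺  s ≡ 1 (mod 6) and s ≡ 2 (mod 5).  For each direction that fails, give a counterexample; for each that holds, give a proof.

Not equivalent: only (⇐) holds.

(→) This fails: s = 17 gives 17 ≡ 7 (mod 10) but 17 ≡ 5 (mod 6), so the conjunction on the right does not hold.

(←) Conversely, if s ≡ 1 (mod 6) and s ≡ 2 (mod 5), then by the Chinese remainder theorem s ≡ 7 (mod 30). Since 7 ≡ 7 (mod 10) and 10 ∣ 30, we get s ≡ 7 (mod 10).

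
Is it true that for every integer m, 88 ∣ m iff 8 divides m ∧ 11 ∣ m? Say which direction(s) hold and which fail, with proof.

Forward direction. If 88 ∣ m, write m = 88q. Since 88 = 11·8, m = 8·(11q), so 8 ∣ m; and since 88 = 8·11, m = 11·(8q), so 11 ∣ m.

Converse. Suppose 8 ∣ m and 11 ∣ m. Any common multiple of 8 and 11 is a multiple of their lcm; here gcd(8, 11) = 1, so lcm(8, 11) = 8·11 = 88, so 88 ∣ m.

Both implications hold.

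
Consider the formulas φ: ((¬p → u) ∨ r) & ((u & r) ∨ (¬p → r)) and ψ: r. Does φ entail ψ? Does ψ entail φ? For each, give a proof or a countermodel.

Not equivalent: only (⇐) holds.

(⟹) This fails. Under p = T, r = F, u = F, the left side is true but the right side is false.

(⟸) Assume the antecedent. If p is true, the consequent reduces to true regardless of the other variables. If p is false, the antecedent forces (p = F, r = T, u = F) or (p = F, r = T, u = T), and the consequent holds there. Either way the consequent holds.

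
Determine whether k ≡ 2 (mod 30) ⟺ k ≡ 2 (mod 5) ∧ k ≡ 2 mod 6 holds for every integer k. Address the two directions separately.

Both implications hold.

(⟹) Suppose k ≡ 2 (mod 30); write k = 30j + 2. Since 5 ∣ 30, reducing mod 5 gives k ≡ 2 (mod 5); since 6 ∣ 30, reducing mod 6 gives k ≡ 2 (mod 6).

(⟸) Conversely, if k ≡ 2 (mod 5) and k ≡ 2 (mod 6), then by the Chinese remainder theorem k ≡ 2 (mod 30). This is exactly k ≡ 2 (mod 30).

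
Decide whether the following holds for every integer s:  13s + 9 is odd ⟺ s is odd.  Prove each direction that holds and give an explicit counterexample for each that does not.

(⟹) This fails: s = 0 gives 13s + 9 = 9, which is odd, but 0 is even, not odd.

(⟸) This also fails: s = 5 is odd, but 13s + 9 = 74 is even, not odd.

Neither implication holds.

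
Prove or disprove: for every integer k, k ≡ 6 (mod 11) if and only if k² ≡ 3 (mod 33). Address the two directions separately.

Both directions fail.

(→) This fails: take k = 17. Then 17 ≡ 6 (mod 11), but 17² = 289 ≡ 25 (mod 33), not 3.

(←) This fails: take k = 27. Then 27² = 729 ≡ 3 (mod 33), yet 27 ≡ 5 (mod 11), not 6.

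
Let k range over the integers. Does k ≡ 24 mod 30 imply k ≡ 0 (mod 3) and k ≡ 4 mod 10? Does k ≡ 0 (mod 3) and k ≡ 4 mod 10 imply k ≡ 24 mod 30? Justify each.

Equivalent; both directions hold.

[⇐] If k ≡ 0 (mod 3) and k ≡ 4 (mod 10), then by the Chinese remainder theorem k ≡ 24 (mod 30). This is exactly k ≡ 24 (mod 30).

[⇒] Suppose k ≡ 24 (mod 30); write k = 30j + 24. Since 3 ∣ 30, reducing mod 3 gives k ≡ 24 ≡ 0 (mod 3); since 10 ∣ 30, reducing mod 10 gives k ≡ 24 ≡ 4 (mod 10).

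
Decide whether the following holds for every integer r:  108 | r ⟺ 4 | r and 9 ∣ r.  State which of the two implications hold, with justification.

[⇒] If 108 ∣ r, write r = 108q. Since 108 = 27·4, r = 4·(27q), so 4 ∣ r; and since 108 = 12·9, r = 9·(12q), so 9 ∣ r.

[⇐] This fails: take r = 36. Both 4 ∣ 36 and 9 ∣ 36, yet 36 is not a multiple of 108 (since 36 = 0·108 + 36), so 108 ∤ 36.

Only the forward direction holds.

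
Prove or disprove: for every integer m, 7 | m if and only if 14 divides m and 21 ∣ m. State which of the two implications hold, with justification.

Forward direction. This fails: take m = 7. Certainly 7 ∣ 7, but 14 ∤ 7.

Converse. Suppose 14 ∣ m and 21 ∣ m. Any common multiple of 14 and 21 is a multiple of their lcm; here lcm(14, 21) = 14·21/gcd(14, 21) = 294/7 = 42, so 42 ∣ m. Since 7 ∣ 42, it follows that 7 ∣ m.

Not equivalent: only (⇐) holds.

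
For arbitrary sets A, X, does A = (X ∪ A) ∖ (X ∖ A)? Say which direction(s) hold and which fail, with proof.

(⟹) Let x ∈ A. Then either x ∈ A and x ∉ X; or x ∈ A ∩ X. In each case x ∈ (X ∪ A) ∖ (X ∖ A), so A ⊆ (X ∪ A) ∖ (X ∖ A).

(⟸) Let x ∈ (X ∪ A) ∖ (X ∖ A). Then either x ∈ A and x ∉ X; or x ∈ A ∩ X. In each case x ∈ A, so (X ∪ A) ∖ (X ∖ A) ⊆ A.

The two sets are equal.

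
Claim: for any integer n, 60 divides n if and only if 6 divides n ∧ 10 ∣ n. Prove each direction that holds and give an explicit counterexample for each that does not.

[⇐] This fails: take n = 30. Both 6 ∣ 30 and 10 ∣ 30, yet 30 is not a multiple of 60 (since 30 = 0·60 + 30), so 60 ∤ 30.

[⇒] If 60 ∣ n, write n = 60q. Since 60 = 10·6, n = 6·(10q), so 6 ∣ n; and since 60 = 6·10, n = 10·(6q), so 10 ∣ n.

Not equivalent: only (⇒) holds.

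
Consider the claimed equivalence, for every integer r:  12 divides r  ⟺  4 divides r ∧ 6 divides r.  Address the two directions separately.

(⟹) If 12 ∣ r, write r = 12q. Since 12 = 3·4, r = 4·(3q), so 4 ∣ r; and since 12 = 2·6, r = 6·(2q), so 6 ∣ r.

(⟸) Suppose 4 ∣ r and 6 ∣ r. Any common multiple of 4 and 6 is a multiple of their lcm; here lcm(4, 6) = 4·6/gcd(4, 6) = 24/2 = 12, so 12 ∣ r.

Both directions hold.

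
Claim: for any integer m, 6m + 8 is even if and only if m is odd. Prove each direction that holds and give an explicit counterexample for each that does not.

(→) This fails: take m = 4. Then 6m + 8 = 32, which is even, yet m = 4 is even, not odd.

(←) Suppose m is odd. Since 6 is even, 6m is even for every m, so 6m + 8 has the same parity as 8, which is even. Hence 6m + 8 is even.

Only the converse holds.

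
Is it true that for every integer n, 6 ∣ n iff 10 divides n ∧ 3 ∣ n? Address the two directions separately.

(⟹) This fails: take n = 6. Certainly 6 ∣ 6, but 10 ∤ 6.

(⟸) Suppose 10 ∣ n and 3 ∣ n. Any common multiple of 10 and 3 is a multiple of their lcm; here gcd(10, 3) = 1, so lcm(10, 3) = 10·3 = 30, so 30 ∣ n. Since 6 ∣ 30, it follows that 6 ∣ n.

Only the converse holds.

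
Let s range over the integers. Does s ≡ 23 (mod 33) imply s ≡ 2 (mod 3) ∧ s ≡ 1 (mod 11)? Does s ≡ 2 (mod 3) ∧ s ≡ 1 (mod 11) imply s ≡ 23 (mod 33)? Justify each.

(←) If s ≡ 2 (mod 3) and s ≡ 1 (mod 11), then by the Chinese remainder theorem s ≡ 23 (mod 33). This is exactly s ≡ 23 (mod 33).

(→) Suppose s ≡ 23 (mod 33); write s = 33j + 23. Since 3 ∣ 33, reducing mod 3 gives s ≡ 23 ≡ 2 (mod 3); since 11 ∣ 33, reducing mod 11 gives s ≡ 23 ≡ 1 (mod 11).

Both implications hold.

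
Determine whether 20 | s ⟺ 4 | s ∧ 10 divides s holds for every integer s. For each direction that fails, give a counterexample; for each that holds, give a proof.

Both implications hold.

Converse. Suppose 4 ∣ s and 10 ∣ s. Any common multiple of 4 and 10 is a multiple of their lcm; here lcm(4, 10) = 4·10/gcd(4, 10) = 40/2 = 20, so 20 ∣ s.

Forward direction. If 20 ∣ s, write s = 20q. Since 20 = 5·4, s = 4·(5q), so 4 ∣ s; and since 20 = 2·10, s = 10·(2q), so 10 ∣ s.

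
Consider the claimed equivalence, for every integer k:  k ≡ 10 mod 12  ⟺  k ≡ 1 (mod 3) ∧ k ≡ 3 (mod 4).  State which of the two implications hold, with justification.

(→) This fails: k = 10 gives 10 ≡ 10 (mod 12) but 10 ≡ 2 (mod 4), so the conjunction on the right does not hold.

(←) This fails: k = 7 satisfies both congruences on the right (7 ≡ 1 mod 3 and 7 ≡ 3 mod 4) yet 7 ≡ 7 (mod 12), not 10.

(⇒) fails and (⇐) fails.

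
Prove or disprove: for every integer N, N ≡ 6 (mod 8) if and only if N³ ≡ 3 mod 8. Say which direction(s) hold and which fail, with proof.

(⇒) This fails: take N = 6. Then 6 ≡ 6 (mod 8), but 6³ = 216 ≡ 0 (mod 8), not 3.

(⇐) This fails: take N = 3. Then 3³ = 27 ≡ 3 (mod 8), yet 3 ≡ 3 (mod 8), not 6.

Both directions fail.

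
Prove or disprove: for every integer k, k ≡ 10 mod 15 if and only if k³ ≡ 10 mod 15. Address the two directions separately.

Both implications hold.

(⇐) Suppose k³ ≡ 10 (mod 15). The only residue r in {0, …, 14} with r³ ≡ 10 (mod 15) is r = 10, so k ≡ 10 (mod 15).

(⇒) Suppose k ≡ 10 mod 15. Write k = 15j + 10. Then (15j + 10)³ = 3375j³ + 6750j² + 4500j + 1000 = 15(225j³ + 450j² + 300j + 66) + 10, so k³ ≡ 10 (mod 15).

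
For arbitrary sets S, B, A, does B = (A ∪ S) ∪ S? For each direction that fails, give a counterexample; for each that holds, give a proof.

(⊆) This inclusion fails. Take S = ∅, B = {1}, A = ∅; then 1 ∈ B but 1 ∉ (A ∪ S) ∪ S.

(⊇) This inclusion fails. Take S = {1}, B = ∅, A = ∅; then 1 ∈ (A ∪ S) ∪ S but 1 ∉ B.

(⊆) fails and (⊇) fails.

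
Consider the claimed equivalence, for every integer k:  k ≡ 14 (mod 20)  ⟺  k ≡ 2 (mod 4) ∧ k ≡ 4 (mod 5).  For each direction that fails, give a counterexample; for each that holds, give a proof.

Both directions hold.

Forward direction. Suppose k ≡ 14 (mod 20); write k = 20j + 14. Since 4 ∣ 20, reducing mod 4 gives k ≡ 14 ≡ 2 (mod 4); since 5 ∣ 20, reducing mod 5 gives k ≡ 14 ≡ 4 (mod 5).

Converse. If k ≡ 2 (mod 4) and k ≡ 4 (mod 5), then by the Chinese remainder theorem k ≡ 14 (mod 20). This is exactly k ≡ 14 (mod 20).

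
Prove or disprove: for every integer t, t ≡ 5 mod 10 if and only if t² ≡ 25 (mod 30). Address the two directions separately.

Only the reverse direction holds.

(⟹) This fails: take t = 15. Then 15 ≡ 5 (mod 10), but 15² = 225 ≡ 15 (mod 30), not 25.

(⟸) Conversely, the residues r modulo 30 with r² ≡ 25 (mod 30) are exactly {5, 25}, and each is ≡ 5 (mod 10).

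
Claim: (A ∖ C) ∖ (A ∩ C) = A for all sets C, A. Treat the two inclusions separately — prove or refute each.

(⊆) Let x ∈ (A ∖ C) ∖ (A ∩ C). Then x ∈ A and x ∉ C, from which x ∈ A.

(⊇) This inclusion fails. Take C = {1}, A = {1}; then 1 ∈ A but 1 ∉ (A ∖ C) ∖ (A ∩ C).

(⊆) holds; (⊇) fails.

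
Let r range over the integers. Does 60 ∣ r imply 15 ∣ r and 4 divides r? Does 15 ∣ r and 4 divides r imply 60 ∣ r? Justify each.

Both implications hold.

Converse. Suppose 15 ∣ r and 4 ∣ r. Any common multiple of 15 and 4 is a multiple of their lcm; here gcd(15, 4) = 1, so lcm(15, 4) = 15·4 = 60, so 60 ∣ r.

Forward direction. If 60 ∣ r, write r = 60q. Since 60 = 4·15, r = 15·(4q), so 15 ∣ r; and since 60 = 15·4, r = 4·(15q), so 4 ∣ r.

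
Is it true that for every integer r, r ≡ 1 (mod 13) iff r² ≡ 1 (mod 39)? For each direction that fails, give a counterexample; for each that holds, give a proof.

(⇒) fails and (⇐) fails.

Forward direction. This fails: take r = 27. Then 27 ≡ 1 (mod 13), but 27² = 729 ≡ 27 (mod 39), not 1.

Converse. This fails: take r = 25. Then 25² = 625 ≡ 1 (mod 39), yet 25 ≡ 12 (mod 13), not 1.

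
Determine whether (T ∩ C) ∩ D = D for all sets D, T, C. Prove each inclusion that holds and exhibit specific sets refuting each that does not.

Only the forward inclusion holds.

Forward inclusion. Let x ∈ (T ∩ C) ∩ D. Then x ∈ D ∩ T ∩ C, from which x ∈ D.

Reverse inclusion. This inclusion fails. Take D = {1}, T = ∅, C = ∅; then 1 ∈ D but 1 ∉ (T ∩ C) ∩ D.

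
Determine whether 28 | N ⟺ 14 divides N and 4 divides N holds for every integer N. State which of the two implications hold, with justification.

(→) If 28 ∣ N, write N = 28q. Since 28 = 2·14, N = 14·(2q), so 14 ∣ N; and since 28 = 7·4, N = 4·(7q), so 4 ∣ N.

(←) Suppose 14 ∣ N and 4 ∣ N. Any common multiple of 14 and 4 is a multiple of their lcm; here lcm(14, 4) = 14·4/gcd(14, 4) = 56/2 = 28, so 28 ∣ N.

Both directions hold; the statement is true.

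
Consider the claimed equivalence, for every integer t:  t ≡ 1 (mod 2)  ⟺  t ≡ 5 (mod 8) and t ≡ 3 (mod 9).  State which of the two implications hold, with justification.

(⇒) fails; (⇐) holds.

(←) If t ≡ 5 (mod 8) and t ≡ 3 (mod 9), then by the Chinese remainder theorem t ≡ 21 (mod 72). Since 21 ≡ 1 (mod 2) and 2 ∣ 72, we get t ≡ 1 (mod 2).

(→) This fails: t = 1 gives 1 ≡ 1 (mod 2) but 1 ≡ 1 (mod 8), so the conjunction on the right does not hold.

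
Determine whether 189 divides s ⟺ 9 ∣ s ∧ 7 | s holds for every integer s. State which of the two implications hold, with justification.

Not equivalent: only (⇒) holds.

(⇒) If 189 ∣ s, write s = 189q. Since 189 = 21·9, s = 9·(21q), so 9 ∣ s; and since 189 = 27·7, s = 7·(27q), so 7 ∣ s.

(⇐) This fails: take s = 63. Both 9 ∣ 63 and 7 ∣ 63, yet 63 is not a multiple of 189 (since 63 = 0·189 + 63), so 189 ∤ 63.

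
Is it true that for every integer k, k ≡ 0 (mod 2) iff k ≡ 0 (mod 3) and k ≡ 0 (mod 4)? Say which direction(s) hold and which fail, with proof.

(⟹) This fails: k = 2 gives 2 ≡ 0 (mod 2) but 2 ≡ 2 (mod 3), so the conjunction on the right does not hold.

(⟸) Conversely, if k ≡ 0 (mod 3) and k ≡ 0 (mod 4), then by the Chinese remainder theorem k ≡ 0 (mod 12). Since 0 ≡ 0 (mod 2) and 2 ∣ 12, we get k ≡ 0 (mod 2).

Not equivalent: only (⇐) holds.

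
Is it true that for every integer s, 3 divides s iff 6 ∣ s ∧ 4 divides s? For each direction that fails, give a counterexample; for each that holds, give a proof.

Forward direction. This fails: take s = 3. Certainly 3 ∣ 3, but 6 ∤ 3.

Converse. Suppose 6 ∣ s and 4 ∣ s. Any common multiple of 6 and 4 is a multiple of their lcm; here lcm(6, 4) = 6·4/gcd(6, 4) = 24/2 = 12, so 12 ∣ s. Since 3 ∣ 12, it follows that 3 ∣ s.

(⇒) fails; (⇐) holds.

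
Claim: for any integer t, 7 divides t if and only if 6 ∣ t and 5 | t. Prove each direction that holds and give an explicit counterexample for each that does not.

(⇒) fails and (⇐) fails.

(→) This fails: take t = 7. Certainly 7 ∣ 7, but 6 ∤ 7.

(←) This fails: take t = 30. Both 6 ∣ 30 and 5 ∣ 30, yet 30 is not a multiple of 7 (since 30 = 4·7 + 2), so 7 ∤ 30.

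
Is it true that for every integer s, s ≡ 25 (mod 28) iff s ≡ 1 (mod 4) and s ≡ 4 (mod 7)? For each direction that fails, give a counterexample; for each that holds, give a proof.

(⇒) Suppose s ≡ 25 (mod 28); write s = 28j + 25. Since 4 ∣ 28, reducing mod 4 gives s ≡ 25 ≡ 1 (mod 4); since 7 ∣ 28, reducing mod 7 gives s ≡ 25 ≡ 4 (mod 7).

(⇐) Conversely, if s ≡ 1 (mod 4) and s ≡ 4 (mod 7), then by the Chinese remainder theorem s ≡ 25 (mod 28). This is exactly s ≡ 25 (mod 28).

The biconditional holds.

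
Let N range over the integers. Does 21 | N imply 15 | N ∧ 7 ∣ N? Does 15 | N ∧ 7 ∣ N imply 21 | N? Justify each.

Only the converse holds.

Forward direction. This fails: take N = 21. Certainly 21 ∣ 21, but 15 ∤ 21.

Converse. Suppose 15 ∣ N and 7 ∣ N. Any common multiple of 15 and 7 is a multiple of their lcm; here gcd(15, 7) = 1, so lcm(15, 7) = 15·7 = 105, so 105 ∣ N. Since 21 ∣ 105, it follows that 21 ∣ N.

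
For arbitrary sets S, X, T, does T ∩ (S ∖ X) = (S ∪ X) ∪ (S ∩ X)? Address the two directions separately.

The sets are not equal: only the forward inclusion holds.

Forward inclusion. Let x ∈ T ∩ (S ∖ X). Then x ∈ S ∩ T and x ∉ X, from which x ∈ (S ∪ X) ∪ (S ∩ X).

Reverse inclusion. This inclusion fails. Take S = {1}, X = ∅, T = ∅; then 1 ∈ (S ∪ X) ∪ (S ∩ X) but 1 ∉ T ∩ (S ∖ X).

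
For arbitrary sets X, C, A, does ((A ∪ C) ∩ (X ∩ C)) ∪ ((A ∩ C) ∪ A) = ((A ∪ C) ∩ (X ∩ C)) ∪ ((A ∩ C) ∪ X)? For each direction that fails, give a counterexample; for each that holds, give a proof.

Both inclusions fail.

(⊆) This inclusion fails. Take X = ∅, C = ∅, A = {1}; then 1 ∈ ((A ∪ C) ∩ (X ∩ C)) ∪ ((A ∩ C) ∪ A) but 1 ∉ ((A ∪ C) ∩ (X ∩ C)) ∪ ((A ∩ C) ∪ X).

(⊇) This inclusion fails. Take X = {1}, C = ∅, A = ∅; then 1 ∈ ((A ∪ C) ∩ (X ∩ C)) ∪ ((A ∩ C) ∪ X) but 1 ∉ ((A ∪ C) ∩ (X ∩ C)) ∪ ((A ∩ C) ∪ A).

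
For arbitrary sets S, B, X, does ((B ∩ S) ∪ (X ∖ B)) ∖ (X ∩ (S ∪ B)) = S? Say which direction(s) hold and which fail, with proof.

Forward inclusion. This inclusion fails. Take S = ∅, B = ∅, X = {1}; then 1 ∈ ((B ∩ S) ∪ (X ∖ B)) ∖ (X ∩ (S ∪ B)) but 1 ∉ S.

Reverse inclusion. This inclusion fails. Take S = {1}, B = ∅, X = ∅; then 1 ∈ S but 1 ∉ ((B ∩ S) ∪ (X ∖ B)) ∖ (X ∩ (S ∪ B)).

Neither inclusion holds.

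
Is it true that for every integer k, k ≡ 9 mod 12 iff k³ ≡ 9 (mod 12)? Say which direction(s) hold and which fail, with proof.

Both directions hold; the statement is true.

Forward direction. Suppose k ≡ 9 mod 12. Write k = 12j + 9. Then (12j + 9)³ = 1728j³ + 3888j² + 2916j + 729 = 12(144j³ + 324j² + 243j + 60) + 9, so k³ ≡ 9 (mod 12).

Converse. Suppose k³ ≡ 9 (mod 12). The only residue r in {0, …, 11} with r³ ≡ 9 (mod 12) is r = 9, so k ≡ 9 (mod 12).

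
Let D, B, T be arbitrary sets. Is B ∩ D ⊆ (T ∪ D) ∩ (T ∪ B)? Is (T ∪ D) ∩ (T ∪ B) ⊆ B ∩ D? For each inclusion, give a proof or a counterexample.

(⟹) Let x ∈ B ∩ D. Then either x ∈ D ∩ B and x ∉ T; or x ∈ D ∩ B ∩ T. In each case x ∈ (T ∪ D) ∩ (T ∪ B), so B ∩ D ⊆ (T ∪ D) ∩ (T ∪ B).

(⟸) This inclusion fails. Take D = ∅, B = ∅, T = {1}; then 1 ∈ (T ∪ D) ∩ (T ∪ B) but 1 ∉ B ∩ D.

(⊆) holds; (⊇) fails.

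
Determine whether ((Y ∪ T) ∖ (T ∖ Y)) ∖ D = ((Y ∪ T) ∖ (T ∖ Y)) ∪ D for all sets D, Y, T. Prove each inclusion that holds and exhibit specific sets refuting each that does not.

Only the forward inclusion holds.

Reverse inclusion. This inclusion fails. Take D = {1}, Y = ∅, T = ∅; then 1 ∈ ((Y ∪ T) ∖ (T ∖ Y)) ∪ D but 1 ∉ ((Y ∪ T) ∖ (T ∖ Y)) ∖ D.

Forward inclusion. Let x ∈ ((Y ∪ T) ∖ (T ∖ Y)) ∖ D. Then either x ∈ Y and x ∉ D, T; or x ∈ Y ∩ T and x ∉ D. In each case x ∈ ((Y ∪ T) ∖ (T ∖ Y)) ∪ D, so ((Y ∪ T) ∖ (T ∖ Y)) ∖ D ⊆ ((Y ∪ T) ∖ (T ∖ Y)) ∪ D.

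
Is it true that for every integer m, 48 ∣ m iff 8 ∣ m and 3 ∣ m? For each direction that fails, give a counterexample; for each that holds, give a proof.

Only the forward implication holds.

[⇒] If 48 ∣ m, write m = 48q. Since 48 = 6·8, m = 8·(6q), so 8 ∣ m; and since 48 = 16·3, m = 3·(16q), so 3 ∣ m.

[⇐] This fails: take m = 24. Both 8 ∣ 24 and 3 ∣ 24, yet 24 is not a multiple of 48 (since 24 = 0·48 + 24), so 48 ∤ 24.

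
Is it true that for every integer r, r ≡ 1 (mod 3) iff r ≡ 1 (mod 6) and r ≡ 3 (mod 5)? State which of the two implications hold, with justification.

(⇒) fails; (⇐) holds.

Converse. If r ≡ 1 (mod 6) and r ≡ 3 (mod 5), then by the Chinese remainder theorem r ≡ 13 (mod 30). Since 13 ≡ 1 (mod 3) and 3 ∣ 30, we get r ≡ 1 (mod 3).

Forward direction. This fails: r = 1 gives 1 ≡ 1 (mod 3) but 1 ≡ 1 (mod 5), so the conjunction on the right does not hold.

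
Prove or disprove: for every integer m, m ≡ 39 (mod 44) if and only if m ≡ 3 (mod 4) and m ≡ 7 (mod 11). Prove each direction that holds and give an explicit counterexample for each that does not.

Neither implication holds.

[⇒] This fails: m = 39 gives 39 ≡ 39 (mod 44) but 39 ≡ 6 (mod 11), so the conjunction on the right does not hold.

[⇐] This fails: m = 7 satisfies both congruences on the right (7 ≡ 3 mod 4 and 7 ≡ 7 mod 11) yet 7 ≡ 7 (mod 44), not 39.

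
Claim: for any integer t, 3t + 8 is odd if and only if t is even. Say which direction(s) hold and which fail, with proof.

Both directions fail.

[⇒] This fails: t = 7 gives 3t + 8 = 29, which is odd, but 7 is odd, not even.

[⇐] This also fails: t = 4 is even, but 3t + 8 = 20 is even, not odd.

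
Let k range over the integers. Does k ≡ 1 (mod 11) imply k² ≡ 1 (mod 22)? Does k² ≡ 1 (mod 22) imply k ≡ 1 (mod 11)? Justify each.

(⇒) This fails: take k = 12. Then 12 ≡ 1 (mod 11), but 12² = 144 ≡ 12 (mod 22), not 1.

(⇐) This fails: take k = 21. Then 21² = 441 ≡ 1 (mod 22), yet 21 ≡ 10 (mod 11), not 1.

Both directions fail.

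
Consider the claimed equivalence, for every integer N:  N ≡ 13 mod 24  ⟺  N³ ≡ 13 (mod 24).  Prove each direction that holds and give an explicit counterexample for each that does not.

(⇒) Suppose N ≡ 13 mod 24. Write N = 24j + 13. Then (24j + 13)³ = 13824j³ + 22464j² + 12168j + 2197 = 24(576j³ + 936j² + 507j + 91) + 13, so N³ ≡ 13 (mod 24).

(⇐) Conversely, suppose N³ ≡ 13 (mod 24). The only residue r in {0, …, 23} with r³ ≡ 13 (mod 24) is r = 13, so N ≡ 13 (mod 24).

Both implications hold.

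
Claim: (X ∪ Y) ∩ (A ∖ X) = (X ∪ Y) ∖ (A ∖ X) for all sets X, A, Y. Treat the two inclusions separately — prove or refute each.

(⊆) fails and (⊇) fails.

(⟹) This inclusion fails. Take X = ∅, A = {1}, Y = {1}; then 1 ∈ (X ∪ Y) ∩ (A ∖ X) but 1 ∉ (X ∪ Y) ∖ (A ∖ X).

(⟸) This inclusion fails. Take X = {1}, A = ∅, Y = ∅; then 1 ∈ (X ∪ Y) ∖ (A ∖ X) but 1 ∉ (X ∪ Y) ∩ (A ∖ X).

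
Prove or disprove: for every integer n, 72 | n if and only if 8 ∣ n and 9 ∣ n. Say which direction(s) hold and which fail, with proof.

(←) Suppose 8 ∣ n and 9 ∣ n. Any common multiple of 8 and 9 is a multiple of their lcm; here gcd(8, 9) = 1, so lcm(8, 9) = 8·9 = 72, so 72 ∣ n.

(→) If 72 ∣ n, write n = 72q. Since 72 = 9·8, n = 8·(9q), so 8 ∣ n; and since 72 = 8·9, n = 9·(8q), so 9 ∣ n.

Both directions hold; the statement is true.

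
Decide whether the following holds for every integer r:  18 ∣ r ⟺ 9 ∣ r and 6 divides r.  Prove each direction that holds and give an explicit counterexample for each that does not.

Both implications hold.

[⇒] If 18 ∣ r, write r = 18q. Since 18 = 2·9, r = 9·(2q), so 9 ∣ r; and since 18 = 3·6, r = 6·(3q), so 6 ∣ r.

[⇐] Suppose 9 ∣ r and 6 ∣ r. Any common multiple of 9 and 6 is a multiple of their lcm; here lcm(9, 6) = 9·6/gcd(9, 6) = 54/3 = 18, so 18 ∣ r.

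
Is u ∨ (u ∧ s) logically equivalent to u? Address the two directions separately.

(⇒) Assume the antecedent. If s is true, the antecedent forces (s = T, u = T), and u holds there. If s is false, the antecedent forces (s = F, u = T), and u holds there. Either way u holds.

(⇐) Assume the antecedent. If s is true, the antecedent forces (s = T, u = T), and u ∨ (u ∧ s) holds there. If s is false, the antecedent forces (s = F, u = T), and u ∨ (u ∧ s) holds there. Either way u ∨ (u ∧ s) holds.

Both directions hold; the statement is true.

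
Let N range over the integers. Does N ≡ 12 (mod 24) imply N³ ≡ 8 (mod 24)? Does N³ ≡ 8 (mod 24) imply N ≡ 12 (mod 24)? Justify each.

Neither direction holds.

(⟹) This fails: take N = 12. Then 12 ≡ 12 (mod 24), but 12³ = 1728 ≡ 0 (mod 24), not 8.

(⟸) This fails: take N = 2. Then 2³ = 8 ≡ 8 (mod 24), yet 2 ≡ 2 (mod 24), not 12.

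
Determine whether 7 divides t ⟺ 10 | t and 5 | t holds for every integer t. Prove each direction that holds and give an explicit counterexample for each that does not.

(⇒) fails and (⇐) fails.

(→) This fails: take t = 7. Certainly 7 ∣ 7, but 10 ∤ 7.

(←) This fails: take t = 10. Both 10 ∣ 10 and 5 ∣ 10, yet 10 is not a multiple of 7 (since 10 = 1·7 + 3), so 7 ∤ 10.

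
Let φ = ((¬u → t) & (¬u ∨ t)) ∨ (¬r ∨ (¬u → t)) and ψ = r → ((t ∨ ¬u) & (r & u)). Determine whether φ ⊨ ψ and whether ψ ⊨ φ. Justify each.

[⇒] This fails. Under r = T, t = T, u = F, the left side is true but the right side is false.

[⇐] Assume the antecedent. If r is true, the antecedent forces (r = T, t = T, u = T), and the consequent holds there. If r is false, the consequent reduces to true regardless of the other variables. Either way the consequent holds.

(⇒) fails; (⇐) holds.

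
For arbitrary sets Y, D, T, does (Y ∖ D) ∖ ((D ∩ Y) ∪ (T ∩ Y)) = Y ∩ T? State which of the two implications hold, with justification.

Forward inclusion. This inclusion fails. Take Y = {1}, D = ∅, T = ∅; then 1 ∈ (Y ∖ D) ∖ ((D ∩ Y) ∪ (T ∩ Y)) but 1 ∉ Y ∩ T.

Reverse inclusion. This inclusion fails. Take Y = {1}, D = ∅, T = {1}; then 1 ∈ Y ∩ T but 1 ∉ (Y ∖ D) ∖ ((D ∩ Y) ∪ (T ∩ Y)).

Both inclusions fail.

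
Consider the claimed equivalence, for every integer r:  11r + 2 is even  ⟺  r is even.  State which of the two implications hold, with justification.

[⇒] Suppose 11r + 2 is even. Since 11 is odd, 11r and r have the same parity, so 11r + 2 ≡ r + 2 (mod 2). As 2 is even, 11r + 2 is even exactly when r is even. Thus r is even.

[⇐] Conversely, suppose r is even; write r = 2j. Then 11r + 2 = 11·(2j) + 2 = 2·11j + 2, which is even.

Equivalent; both directions hold.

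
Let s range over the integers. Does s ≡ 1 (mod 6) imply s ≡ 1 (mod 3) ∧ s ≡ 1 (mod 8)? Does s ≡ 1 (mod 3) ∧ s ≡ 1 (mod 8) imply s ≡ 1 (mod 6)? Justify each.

The forward direction fails; the converse holds.

(→) This fails: s = 19 gives 19 ≡ 1 (mod 6) but 19 ≡ 3 (mod 8), so the conjunction on the right does not hold.

(←) Conversely, if s ≡ 1 (mod 3) and s ≡ 1 (mod 8), then by the Chinese remainder theorem s ≡ 1 (mod 24). Since 1 ≡ 1 (mod 6) and 6 ∣ 24, we get s ≡ 1 (mod 6).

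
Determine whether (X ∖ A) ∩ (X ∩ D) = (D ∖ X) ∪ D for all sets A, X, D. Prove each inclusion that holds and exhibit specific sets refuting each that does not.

(⊆) holds; (⊇) fails.

(⊆) Let x ∈ (X ∖ A) ∩ (X ∩ D). Then x ∈ X ∩ D and x ∉ A, from which x ∈ (D ∖ X) ∪ D.

(⊇) This inclusion fails. Take A = ∅, X = ∅, D = {1}; then 1 ∈ (D ∖ X) ∪ D but 1 ∉ (X ∖ A) ∩ (X ∩ D).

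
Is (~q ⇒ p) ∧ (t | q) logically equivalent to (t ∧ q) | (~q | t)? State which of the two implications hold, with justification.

Both directions fail.

(⇒) This fails. Under q = T, p = F, t = F, the left side is true but the right side is false.

(⇐) This fails. Under q = F, p = F, t = F, the left side is false but the right side is true.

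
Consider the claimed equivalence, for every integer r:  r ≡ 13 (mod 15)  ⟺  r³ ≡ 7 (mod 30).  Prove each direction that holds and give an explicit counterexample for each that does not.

Forward direction. This fails: take r = 28. Then 28 ≡ 13 (mod 15), but 28³ = 21952 ≡ 22 (mod 30), not 7.

Converse. The residues r modulo 30 with r³ ≡ 7 (mod 30) are exactly {13}, and each is ≡ 13 (mod 15).

The forward direction fails; the converse holds.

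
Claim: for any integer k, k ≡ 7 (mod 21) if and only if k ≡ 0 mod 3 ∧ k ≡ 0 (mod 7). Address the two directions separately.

[⇒] This fails: k = 7 gives 7 ≡ 7 (mod 21) but 7 ≡ 1 (mod 3), so the conjunction on the right does not hold.

[⇐] This fails: k = 0 satisfies both congruences on the right (0 ≡ 0 mod 3 and 0 ≡ 0 mod 7) yet 0 ≡ 0 (mod 21), not 7.

Neither direction holds.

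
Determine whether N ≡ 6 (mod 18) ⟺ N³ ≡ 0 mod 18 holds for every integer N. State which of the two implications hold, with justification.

The forward direction holds; the converse fails.

(⟹) Suppose N ≡ 6 (mod 18). Write N = 18j + 6. Then (18j + 6)³ = 5832j³ + 5832j² + 1944j + 216 = 18(324j³ + 324j² + 108j + 12) + 0, so N³ ≡ 0 (mod 18).

(⟸) This fails: take N = 0. Then 0³ = 0 ≡ 0 (mod 18), yet 0 ≡ 0 (mod 18), not 6.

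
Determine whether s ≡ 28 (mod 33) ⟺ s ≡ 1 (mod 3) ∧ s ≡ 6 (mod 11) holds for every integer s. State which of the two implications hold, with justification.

(←) If s ≡ 1 (mod 3) and s ≡ 6 (mod 11), then by the Chinese remainder theorem s ≡ 28 (mod 33). This is exactly s ≡ 28 (mod 33).

(→) Suppose s ≡ 28 (mod 33); write s = 33j + 28. Since 3 ∣ 33, reducing mod 3 gives s ≡ 28 ≡ 1 (mod 3); since 11 ∣ 33, reducing mod 11 gives s ≡ 28 ≡ 6 (mod 11).

The biconditional holds.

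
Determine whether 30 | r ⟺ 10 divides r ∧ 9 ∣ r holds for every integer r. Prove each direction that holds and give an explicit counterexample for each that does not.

Forward direction. This fails: take r = 30. Certainly 30 ∣ 30, but 9 ∤ 30.

Converse. Suppose 10 ∣ r and 9 ∣ r. Any common multiple of 10 and 9 is a multiple of their lcm; here gcd(10, 9) = 1, so lcm(10, 9) = 10·9 = 90, so 90 ∣ r. Since 30 ∣ 90, it follows that 30 ∣ r.

(⇒) fails; (⇐) holds.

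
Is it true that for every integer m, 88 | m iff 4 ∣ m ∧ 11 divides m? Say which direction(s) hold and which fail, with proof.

Only the forward direction holds.

Converse. This fails: take m = 44. Both 4 ∣ 44 and 11 ∣ 44, yet 44 is not a multiple of 88 (since 44 = 0·88 + 44), so 88 ∤ 44.

Forward direction. If 88 ∣ m, write m = 88q. Since 88 = 22·4, m = 4·(22q), so 4 ∣ m; and since 88 = 8·11, m = 11·(8q), so 11 ∣ m.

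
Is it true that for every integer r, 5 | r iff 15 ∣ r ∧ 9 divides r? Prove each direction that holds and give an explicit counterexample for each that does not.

The forward direction fails; the converse holds.

(⇒) This fails: take r = 5. Certainly 5 ∣ 5, but 15 ∤ 5.

(⇐) Suppose 15 ∣ r and 9 ∣ r. Any common multiple of 15 and 9 is a multiple of their lcm; here lcm(15, 9) = 15·9/gcd(15, 9) = 135/3 = 45, so 45 ∣ r. Since 5 ∣ 45, it follows that 5 ∣ r.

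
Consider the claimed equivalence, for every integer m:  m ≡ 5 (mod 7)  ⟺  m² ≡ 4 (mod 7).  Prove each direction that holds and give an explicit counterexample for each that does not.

Not equivalent: only (⇒) holds.

(⟹) Suppose m ≡ 5 (mod 7). Write m = 7j + 5. Then (7j + 5)² = 49j² + 70j + 25 = 7(7j² + 10j + 3) + 4, so m² ≡ 4 (mod 7).

(⟸) This fails: take m = 2. Then 2² = 4 ≡ 4 (mod 7), yet 2 ≡ 2 (mod 7), not 5.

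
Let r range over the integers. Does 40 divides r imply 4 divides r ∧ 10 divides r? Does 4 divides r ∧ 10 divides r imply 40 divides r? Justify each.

(→) If 40 ∣ r, write r = 40q. Since 40 = 10·4, r = 4·(10q), so 4 ∣ r; and since 40 = 4·10, r = 10·(4q), so 10 ∣ r.

(←) This fails: take r = 20. Both 4 ∣ 20 and 10 ∣ 20, yet 20 is not a multiple of 40 (since 20 = 0·40 + 20), so 40 ∤ 20.

(⇒) holds; (⇐) fails.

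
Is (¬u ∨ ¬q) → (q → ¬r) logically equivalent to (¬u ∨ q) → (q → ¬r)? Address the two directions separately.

Only the reverse direction holds.

[⇒] This fails. Under r = T, u = T, q = T, the left side is true but the right side is false.

[⇐] Assume the antecedent. If r is true, the antecedent forces (r = T, u = F, q = F) or (r = T, u = T, q = F), and (¬u ∨ ¬q) → (q → ¬r) holds there. If r is false, (¬u ∨ ¬q) → (q → ¬r) reduces to true regardless of the other variables. Either way (¬u ∨ ¬q) → (q → ¬r) holds.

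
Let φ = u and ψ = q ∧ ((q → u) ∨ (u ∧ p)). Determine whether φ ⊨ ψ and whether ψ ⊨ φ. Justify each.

Only the reverse direction holds.

(⇒) This fails. Under p = F, u = T, q = F, the left side is true but the right side is false.

(⇐) Assume the antecedent. If p is true, the antecedent forces (p = T, u = T, q = T), and u holds there. If p is false, the antecedent forces (p = F, u = T, q = T), and u holds there. Either way u holds.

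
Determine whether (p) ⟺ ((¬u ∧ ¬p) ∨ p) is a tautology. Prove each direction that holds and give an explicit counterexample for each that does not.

(⇒) Assume the antecedent. If p is true, (¬u ∧ ¬p) ∨ p reduces to true regardless of the other variables. If p is false, the antecedent cannot hold. Either way (¬u ∧ ¬p) ∨ p holds.

(⇐) This fails. Under p = F, u = F, the left side is false but the right side is true.

Only the forward direction holds.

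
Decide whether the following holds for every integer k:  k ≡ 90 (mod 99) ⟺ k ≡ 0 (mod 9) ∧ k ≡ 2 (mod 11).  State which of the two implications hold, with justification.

(→) Suppose k ≡ 90 (mod 99); write k = 99j + 90. Since 9 ∣ 99, reducing mod 9 gives k ≡ 90 ≡ 0 (mod 9); since 11 ∣ 99, reducing mod 11 gives k ≡ 90 ≡ 2 (mod 11).

(←) Conversely, if k ≡ 0 (mod 9) and k ≡ 2 (mod 11), then by the Chinese remainder theorem k ≡ 90 (mod 99). This is exactly k ≡ 90 (mod 99).

Both directions hold.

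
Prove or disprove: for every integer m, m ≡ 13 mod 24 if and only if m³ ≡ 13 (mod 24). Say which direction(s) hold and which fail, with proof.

Both directions hold; the statement is true.

(⟸) Suppose m³ ≡ 13 (mod 24). The only residue r in {0, …, 23} with r³ ≡ 13 (mod 24) is r = 13, so m ≡ 13 (mod 24).

(⟹) Suppose m ≡ 13 mod 24. Write m = 24j + 13. Then (24j + 13)³ = 13824j³ + 22464j² + 12168j + 2197 = 24(576j³ + 936j² + 507j + 91) + 13, so m³ ≡ 13 (mod 24).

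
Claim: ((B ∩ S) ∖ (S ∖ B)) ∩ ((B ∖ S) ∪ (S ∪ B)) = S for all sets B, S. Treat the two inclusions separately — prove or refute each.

(⟹) Let x ∈ ((B ∩ S) ∖ (S ∖ B)) ∩ ((B ∖ S) ∪ (S ∪ B)). Then x ∈ B ∩ S, from which x ∈ S.

(⟸) This inclusion fails. Take B = ∅, S = {1}; then 1 ∈ S but 1 ∉ ((B ∩ S) ∖ (S ∖ B)) ∩ ((B ∖ S) ∪ (S ∪ B)).

(⊆) holds; (⊇) fails.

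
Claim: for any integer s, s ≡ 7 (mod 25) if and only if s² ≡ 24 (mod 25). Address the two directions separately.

Only the forward direction holds.

(⟹) Suppose s ≡ 7 (mod 25). Write s = 25j + 7. Then (25j + 7)² = 625j² + 350j + 49 = 25(25j² + 14j + 1) + 24, so s² ≡ 24 (mod 25).

(⟸) This fails: take s = 18. Then 18² = 324 ≡ 24 (mod 25), yet 18 ≡ 18 (mod 25), not 7.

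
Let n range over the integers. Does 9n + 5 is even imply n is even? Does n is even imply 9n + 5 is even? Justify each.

Neither direction holds.

(⇒) This fails: n = 1 gives 9n + 5 = 14, which is even, but 1 is odd, not even.

(⇐) This also fails: n = 4 is even, but 9n + 5 = 41 is odd, not even.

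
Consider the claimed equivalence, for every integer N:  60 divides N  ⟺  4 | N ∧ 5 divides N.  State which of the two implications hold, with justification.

Converse. This fails: take N = 20. Both 4 ∣ 20 and 5 ∣ 20, yet 20 is not a multiple of 60 (since 20 = 0·60 + 20), so 60 ∤ 20.

Forward direction. If 60 ∣ N, write N = 60q. Since 60 = 15·4, N = 4·(15q), so 4 ∣ N; and since 60 = 12·5, N = 5·(12q), so 5 ∣ N.

(⇒) holds; (⇐) fails.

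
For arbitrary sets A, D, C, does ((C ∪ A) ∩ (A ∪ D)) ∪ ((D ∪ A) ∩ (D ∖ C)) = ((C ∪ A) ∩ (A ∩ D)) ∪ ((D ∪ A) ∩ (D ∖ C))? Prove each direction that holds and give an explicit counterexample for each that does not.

(⟹) This inclusion fails. Take A = {1}, D = ∅, C = ∅; then 1 ∈ ((C ∪ A) ∩ (A ∪ D)) ∪ ((D ∪ A) ∩ (D ∖ C)) but 1 ∉ ((C ∪ A) ∩ (A ∩ D)) ∪ ((D ∪ A) ∩ (D ∖ C)).

(⟸) Let x ∈ ((C ∪ A) ∩ (A ∩ D)) ∪ ((D ∪ A) ∩ (D ∖ C)). Then either x ∈ D and x ∉ A, C; or x ∈ A ∩ D and x ∉ C; or x ∈ A ∩ D ∩ C. In each case x ∈ ((C ∪ A) ∩ (A ∪ D)) ∪ ((D ∪ A) ∩ (D ∖ C)), so ((C ∪ A) ∩ (A ∩ D)) ∪ ((D ∪ A) ∩ (D ∖ C)) ⊆ ((C ∪ A) ∩ (A ∪ D)) ∪ ((D ∪ A) ∩ (D ∖ C)).

The sets are not equal: only the reverse inclusion holds.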